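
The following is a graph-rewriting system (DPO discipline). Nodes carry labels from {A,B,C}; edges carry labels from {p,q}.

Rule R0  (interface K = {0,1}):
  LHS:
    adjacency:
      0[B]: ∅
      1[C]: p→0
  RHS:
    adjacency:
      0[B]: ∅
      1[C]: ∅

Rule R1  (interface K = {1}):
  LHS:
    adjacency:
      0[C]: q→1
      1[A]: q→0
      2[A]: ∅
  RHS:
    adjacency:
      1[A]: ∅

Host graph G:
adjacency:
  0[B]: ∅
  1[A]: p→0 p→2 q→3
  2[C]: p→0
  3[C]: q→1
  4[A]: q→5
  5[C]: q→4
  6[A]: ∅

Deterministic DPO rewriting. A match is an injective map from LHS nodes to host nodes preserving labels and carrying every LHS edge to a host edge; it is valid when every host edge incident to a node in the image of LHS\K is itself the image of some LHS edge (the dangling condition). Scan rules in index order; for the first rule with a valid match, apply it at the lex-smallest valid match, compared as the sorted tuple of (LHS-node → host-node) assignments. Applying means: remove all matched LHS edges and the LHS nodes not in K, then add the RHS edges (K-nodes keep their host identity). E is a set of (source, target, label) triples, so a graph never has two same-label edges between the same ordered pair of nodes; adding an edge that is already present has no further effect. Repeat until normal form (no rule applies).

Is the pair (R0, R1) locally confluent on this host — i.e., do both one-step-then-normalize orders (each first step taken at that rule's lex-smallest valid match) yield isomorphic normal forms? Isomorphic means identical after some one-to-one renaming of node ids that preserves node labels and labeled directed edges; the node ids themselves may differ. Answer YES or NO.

Answer: YES

Derivation:
branch R0-first: apply at {0↦0, 1↦2} → |E|=6, then 1 more step(s) → NF |V|=5 |E|=4 V={0:B, 1:A, 2:C, 4:A, 5:C} E=1-p->0 1-p->2 4-q->5 5-q->4
branch R1-first: apply at {0↦3, 1↦1, 2↦6} → |E|=5, then 1 more step(s) → NF |V|=5 |E|=4 V={0:B, 1:A, 2:C, 4:A, 5:C} E=1-p->0 1-p->2 4-q->5 5-q->4
graphs isomorphic (equal up to label-preserving node renaming)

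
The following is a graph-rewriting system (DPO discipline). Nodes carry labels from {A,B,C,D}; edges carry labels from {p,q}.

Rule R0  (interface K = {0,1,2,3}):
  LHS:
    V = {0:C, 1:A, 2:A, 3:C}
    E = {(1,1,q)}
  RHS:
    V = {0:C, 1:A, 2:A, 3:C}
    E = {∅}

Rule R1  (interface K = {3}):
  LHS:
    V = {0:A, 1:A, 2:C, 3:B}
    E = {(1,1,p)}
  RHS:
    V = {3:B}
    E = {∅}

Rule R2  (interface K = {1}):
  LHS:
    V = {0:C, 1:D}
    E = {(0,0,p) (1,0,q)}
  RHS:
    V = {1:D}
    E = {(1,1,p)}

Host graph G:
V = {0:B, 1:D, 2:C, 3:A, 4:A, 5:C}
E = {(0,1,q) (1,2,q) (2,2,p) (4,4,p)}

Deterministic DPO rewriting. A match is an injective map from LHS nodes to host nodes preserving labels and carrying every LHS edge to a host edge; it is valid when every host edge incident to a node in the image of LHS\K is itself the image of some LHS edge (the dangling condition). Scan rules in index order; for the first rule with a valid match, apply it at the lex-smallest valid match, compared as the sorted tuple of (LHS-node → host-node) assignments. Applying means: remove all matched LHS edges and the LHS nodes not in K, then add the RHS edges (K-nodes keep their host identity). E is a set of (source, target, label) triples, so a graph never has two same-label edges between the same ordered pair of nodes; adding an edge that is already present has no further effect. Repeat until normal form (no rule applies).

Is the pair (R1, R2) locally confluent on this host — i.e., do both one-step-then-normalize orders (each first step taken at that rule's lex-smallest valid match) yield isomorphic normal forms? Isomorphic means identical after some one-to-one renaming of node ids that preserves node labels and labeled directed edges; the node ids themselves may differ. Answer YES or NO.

branch R1-first: apply at {0↦3, 1↦4, 2↦5, 3↦0} → |E|=3, then 1 more step(s) → NF |V|=2 |E|=2 V={0:B, 1:D} E=0-q->1 1-p->1
branch R2-first: apply at {0↦2, 1↦1} → |E|=3, then 1 more step(s) → NF |V|=2 |E|=2 V={0:B, 1:D} E=0-q->1 1-p->1
graphs isomorphic (equal up to label-preserving node renaming)

Answer: YES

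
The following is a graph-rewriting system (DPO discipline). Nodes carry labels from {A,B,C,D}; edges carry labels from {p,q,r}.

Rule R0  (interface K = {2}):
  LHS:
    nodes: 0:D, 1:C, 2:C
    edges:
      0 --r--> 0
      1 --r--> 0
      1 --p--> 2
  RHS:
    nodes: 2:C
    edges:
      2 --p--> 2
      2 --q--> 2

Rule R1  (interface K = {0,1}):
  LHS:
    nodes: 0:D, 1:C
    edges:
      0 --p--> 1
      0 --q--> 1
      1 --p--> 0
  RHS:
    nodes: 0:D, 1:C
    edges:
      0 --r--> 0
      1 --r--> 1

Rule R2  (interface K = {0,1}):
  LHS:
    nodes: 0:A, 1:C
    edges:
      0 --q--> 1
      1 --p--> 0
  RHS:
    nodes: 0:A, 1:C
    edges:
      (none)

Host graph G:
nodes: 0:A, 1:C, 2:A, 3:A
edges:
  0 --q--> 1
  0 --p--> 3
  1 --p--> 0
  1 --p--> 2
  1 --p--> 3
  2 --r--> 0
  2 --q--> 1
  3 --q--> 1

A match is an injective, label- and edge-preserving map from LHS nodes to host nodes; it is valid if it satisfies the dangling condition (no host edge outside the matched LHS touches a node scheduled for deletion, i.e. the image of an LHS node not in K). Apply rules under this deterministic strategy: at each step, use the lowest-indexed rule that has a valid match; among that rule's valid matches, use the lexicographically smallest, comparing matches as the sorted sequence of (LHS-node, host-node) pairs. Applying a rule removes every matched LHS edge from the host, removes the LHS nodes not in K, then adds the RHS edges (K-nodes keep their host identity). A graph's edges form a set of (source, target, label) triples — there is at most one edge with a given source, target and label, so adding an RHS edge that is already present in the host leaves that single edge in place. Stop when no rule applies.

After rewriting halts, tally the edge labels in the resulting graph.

Answer: p:1 r:1

Rewrite trace:
initial: |V|=4 |E|=8  E = 0-q->1 0-p->3 1-p->0 1-p->2 1-p->3 2-r->0 2-q->1 3-q->1
step 1: apply R2 at {0↦0, 1↦1}  → |V|=4 |E|=6  E = 0-p->3 1-p->2 1-p->3 2-r->0 2-q->1 3-q->1
step 2: apply R2 at {0↦2, 1↦1}  → |V|=4 |E|=4  E = 0-p->3 1-p->3 2-r->0 3-q->1
step 3: apply R2 at {0↦3, 1↦1}  → |V|=4 |E|=2  E = 0-p->3 2-r->0
final graph: no rule applies after step 3
NF edges: [(0, 3, 'p'), (2, 0, 'r')]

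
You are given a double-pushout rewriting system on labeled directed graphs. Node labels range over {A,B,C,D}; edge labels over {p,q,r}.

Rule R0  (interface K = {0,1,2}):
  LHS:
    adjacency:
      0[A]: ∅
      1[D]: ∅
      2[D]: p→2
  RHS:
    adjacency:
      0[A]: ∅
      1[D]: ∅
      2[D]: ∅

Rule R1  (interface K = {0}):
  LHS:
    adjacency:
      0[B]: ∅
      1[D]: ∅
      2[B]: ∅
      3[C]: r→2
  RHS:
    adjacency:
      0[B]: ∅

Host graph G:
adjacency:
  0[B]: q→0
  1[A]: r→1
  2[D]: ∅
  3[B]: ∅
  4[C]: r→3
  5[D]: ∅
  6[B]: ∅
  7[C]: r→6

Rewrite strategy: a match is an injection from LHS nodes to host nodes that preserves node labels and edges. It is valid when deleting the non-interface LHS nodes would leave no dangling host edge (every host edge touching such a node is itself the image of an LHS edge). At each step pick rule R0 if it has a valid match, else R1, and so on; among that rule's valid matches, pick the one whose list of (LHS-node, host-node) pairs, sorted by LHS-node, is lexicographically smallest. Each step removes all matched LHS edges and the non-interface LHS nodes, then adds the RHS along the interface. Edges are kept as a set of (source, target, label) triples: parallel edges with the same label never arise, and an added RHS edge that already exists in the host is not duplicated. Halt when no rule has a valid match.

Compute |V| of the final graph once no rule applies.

Answer: 2

Derivation:
start.  V:8 E:4  edges: 0-q->0 1-r->1 4-r->3 7-r->6
1. fire R1 via {0↦0, 1↦2, 2↦3, 3↦4}  →  V:5 E:3  edges: 0-q->0 1-r->1 7-r->6
2. fire R1 via {0↦0, 1↦5, 2↦6, 3↦7}  →  V:2 E:2  edges: 0-q->0 1-r->1
halt: no rule applies after step 2
NF nodes: {0:B, 1:A}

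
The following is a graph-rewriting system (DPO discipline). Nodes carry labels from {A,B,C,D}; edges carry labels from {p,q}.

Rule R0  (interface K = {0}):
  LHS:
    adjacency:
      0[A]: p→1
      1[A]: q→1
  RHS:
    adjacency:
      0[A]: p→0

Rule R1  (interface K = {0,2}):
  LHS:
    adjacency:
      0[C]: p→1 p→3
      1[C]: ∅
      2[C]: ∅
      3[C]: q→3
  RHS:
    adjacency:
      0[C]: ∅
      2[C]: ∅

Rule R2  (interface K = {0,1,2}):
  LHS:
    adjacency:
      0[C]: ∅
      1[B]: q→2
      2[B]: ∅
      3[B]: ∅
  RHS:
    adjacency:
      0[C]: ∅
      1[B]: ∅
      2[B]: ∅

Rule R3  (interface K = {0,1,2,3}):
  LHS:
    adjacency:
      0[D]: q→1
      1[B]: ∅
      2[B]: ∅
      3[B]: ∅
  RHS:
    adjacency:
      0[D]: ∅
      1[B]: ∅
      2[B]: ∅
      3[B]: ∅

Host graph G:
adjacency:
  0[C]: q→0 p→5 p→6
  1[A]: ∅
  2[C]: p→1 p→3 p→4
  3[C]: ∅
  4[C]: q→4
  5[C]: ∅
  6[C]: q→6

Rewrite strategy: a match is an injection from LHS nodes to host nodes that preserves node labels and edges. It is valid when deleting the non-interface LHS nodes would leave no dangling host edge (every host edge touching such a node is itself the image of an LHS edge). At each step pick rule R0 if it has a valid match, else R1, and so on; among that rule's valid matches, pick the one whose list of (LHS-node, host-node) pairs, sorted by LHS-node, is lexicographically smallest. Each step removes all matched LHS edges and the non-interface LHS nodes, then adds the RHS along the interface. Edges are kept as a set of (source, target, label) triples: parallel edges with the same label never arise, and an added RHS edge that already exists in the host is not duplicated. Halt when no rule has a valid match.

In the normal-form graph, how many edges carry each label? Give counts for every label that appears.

start.  V:7 E:8  edges: 0-q->0 0-p->5 0-p->6 2-p->1 2-p->3 2-p->4 4-q->4 6-q->6
1. fire R1 via {0↦0, 1↦5, 2↦2, 3↦6}  →  V:5 E:5  edges: 0-q->0 2-p->1 2-p->3 2-p->4 4-q->4
2. fire R1 via {0↦2, 1↦3, 2↦0, 3↦4}  →  V:3 E:2  edges: 0-q->0 2-p->1
normal form: no rule applies after step 2
NF edges: [(0, 0, 'q'), (2, 1, 'p')]

Answer: p:1 q:1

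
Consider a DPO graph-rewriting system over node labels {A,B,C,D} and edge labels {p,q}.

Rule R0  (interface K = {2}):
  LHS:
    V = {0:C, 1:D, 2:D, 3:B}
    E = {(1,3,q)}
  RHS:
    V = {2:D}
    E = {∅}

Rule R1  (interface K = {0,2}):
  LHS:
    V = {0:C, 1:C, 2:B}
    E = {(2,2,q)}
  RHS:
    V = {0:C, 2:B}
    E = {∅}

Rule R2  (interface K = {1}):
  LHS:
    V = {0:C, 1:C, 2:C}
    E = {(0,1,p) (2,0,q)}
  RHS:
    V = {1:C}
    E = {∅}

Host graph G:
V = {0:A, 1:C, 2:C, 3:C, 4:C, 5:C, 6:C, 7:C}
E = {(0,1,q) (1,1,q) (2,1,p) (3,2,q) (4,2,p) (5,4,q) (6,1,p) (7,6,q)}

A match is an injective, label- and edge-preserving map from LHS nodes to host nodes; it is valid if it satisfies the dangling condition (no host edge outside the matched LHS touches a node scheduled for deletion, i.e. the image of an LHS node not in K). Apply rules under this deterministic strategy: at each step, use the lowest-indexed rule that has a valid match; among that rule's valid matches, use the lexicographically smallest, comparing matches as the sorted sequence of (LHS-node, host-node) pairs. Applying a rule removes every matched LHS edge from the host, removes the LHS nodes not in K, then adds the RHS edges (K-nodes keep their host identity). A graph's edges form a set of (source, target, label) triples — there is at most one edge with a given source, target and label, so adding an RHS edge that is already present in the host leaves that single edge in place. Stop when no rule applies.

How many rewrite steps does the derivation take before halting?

Answer: 3

Rewrite trace:
[0] host  ⇒  8 nodes, 8 edges  {0-q->1 1-q->1 2-p->1 3-q->2 4-p->2 5-q->4 6-p->1 7-q->6}
[1] R2 @ {0↦4, 1↦2, 2↦5}  ⇒  6 nodes, 6 edges  {0-q->1 1-q->1 2-p->1 3-q->2 6-p->1 7-q->6}
[2] R2 @ {0↦2, 1↦1, 2↦3}  ⇒  4 nodes, 4 edges  {0-q->1 1-q->1 6-p->1 7-q->6}
[3] R2 @ {0↦6, 1↦1, 2↦7}  ⇒  2 nodes, 2 edges  {0-q->1 1-q->1}
halt: no rule applies after step 3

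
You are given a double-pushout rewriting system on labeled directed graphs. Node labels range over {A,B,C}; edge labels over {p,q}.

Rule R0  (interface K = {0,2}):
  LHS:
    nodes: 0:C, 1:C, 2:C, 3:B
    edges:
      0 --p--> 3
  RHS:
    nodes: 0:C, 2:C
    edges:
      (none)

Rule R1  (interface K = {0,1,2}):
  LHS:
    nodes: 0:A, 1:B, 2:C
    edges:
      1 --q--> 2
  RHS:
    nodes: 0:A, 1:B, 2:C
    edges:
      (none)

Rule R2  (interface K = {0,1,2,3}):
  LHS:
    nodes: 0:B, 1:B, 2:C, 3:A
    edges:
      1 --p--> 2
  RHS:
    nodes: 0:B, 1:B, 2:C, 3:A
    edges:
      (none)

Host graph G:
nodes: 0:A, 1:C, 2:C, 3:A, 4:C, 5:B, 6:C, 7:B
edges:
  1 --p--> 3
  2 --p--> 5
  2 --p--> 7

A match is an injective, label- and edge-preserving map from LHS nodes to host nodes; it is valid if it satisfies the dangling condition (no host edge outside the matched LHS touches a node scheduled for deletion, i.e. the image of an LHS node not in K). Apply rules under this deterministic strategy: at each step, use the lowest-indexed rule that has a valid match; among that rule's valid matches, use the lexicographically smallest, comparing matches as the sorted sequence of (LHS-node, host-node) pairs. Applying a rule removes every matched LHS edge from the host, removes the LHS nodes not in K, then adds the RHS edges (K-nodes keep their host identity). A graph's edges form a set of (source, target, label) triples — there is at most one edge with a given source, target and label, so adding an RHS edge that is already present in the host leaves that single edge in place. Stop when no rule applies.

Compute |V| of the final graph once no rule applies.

[0] host  ⇒  8 nodes, 3 edges  {1-p->3 2-p->5 2-p->7}
[1] R0 @ {0↦2, 1↦4, 2↦1, 3↦5}  ⇒  6 nodes, 2 edges  {1-p->3 2-p->7}
[2] R0 @ {0↦2, 1↦6, 2↦1, 3↦7}  ⇒  4 nodes, 1 edges  {1-p->3}
halt: no rule applies after step 2
NF nodes: {0:A, 1:C, 2:C, 3:A}

Answer: 4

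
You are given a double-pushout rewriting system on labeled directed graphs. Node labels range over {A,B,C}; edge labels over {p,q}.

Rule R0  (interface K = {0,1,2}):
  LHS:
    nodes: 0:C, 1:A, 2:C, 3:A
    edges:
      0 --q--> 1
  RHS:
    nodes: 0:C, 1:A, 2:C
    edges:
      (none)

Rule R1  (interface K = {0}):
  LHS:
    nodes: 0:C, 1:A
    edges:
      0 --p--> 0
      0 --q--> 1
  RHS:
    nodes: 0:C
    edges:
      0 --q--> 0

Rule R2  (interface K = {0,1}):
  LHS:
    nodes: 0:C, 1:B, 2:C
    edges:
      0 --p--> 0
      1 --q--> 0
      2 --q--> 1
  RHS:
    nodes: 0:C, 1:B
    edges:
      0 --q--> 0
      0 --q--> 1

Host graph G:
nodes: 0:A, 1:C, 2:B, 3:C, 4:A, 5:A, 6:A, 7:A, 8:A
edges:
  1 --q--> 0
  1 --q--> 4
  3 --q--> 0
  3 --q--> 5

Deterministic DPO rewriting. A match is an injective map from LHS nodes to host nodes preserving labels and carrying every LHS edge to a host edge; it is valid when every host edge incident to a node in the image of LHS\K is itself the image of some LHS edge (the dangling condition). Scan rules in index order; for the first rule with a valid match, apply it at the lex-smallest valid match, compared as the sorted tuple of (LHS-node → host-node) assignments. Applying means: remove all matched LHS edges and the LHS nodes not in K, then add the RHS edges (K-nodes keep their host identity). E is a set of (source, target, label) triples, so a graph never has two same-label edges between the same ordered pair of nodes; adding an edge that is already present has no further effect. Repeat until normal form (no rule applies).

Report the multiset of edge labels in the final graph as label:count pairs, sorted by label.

[0] host  ⇒  9 nodes, 4 edges  {1-q->0 1-q->4 3-q->0 3-q->5}
[1] R0 @ {0↦1, 1↦0, 2↦3, 3↦6}  ⇒  8 nodes, 3 edges  {1-q->4 3-q->0 3-q->5}
[2] R0 @ {0↦1, 1↦4, 2↦3, 3↦7}  ⇒  7 nodes, 2 edges  {3-q->0 3-q->5}
[3] R0 @ {0↦3, 1↦0, 2↦1, 3↦4}  ⇒  6 nodes, 1 edges  {3-q->5}
[4] R0 @ {0↦3, 1↦5, 2↦1, 3↦0}  ⇒  5 nodes, 0 edges  {∅}
final graph: no rule applies after step 4
NF edges: []

Answer: (no edges)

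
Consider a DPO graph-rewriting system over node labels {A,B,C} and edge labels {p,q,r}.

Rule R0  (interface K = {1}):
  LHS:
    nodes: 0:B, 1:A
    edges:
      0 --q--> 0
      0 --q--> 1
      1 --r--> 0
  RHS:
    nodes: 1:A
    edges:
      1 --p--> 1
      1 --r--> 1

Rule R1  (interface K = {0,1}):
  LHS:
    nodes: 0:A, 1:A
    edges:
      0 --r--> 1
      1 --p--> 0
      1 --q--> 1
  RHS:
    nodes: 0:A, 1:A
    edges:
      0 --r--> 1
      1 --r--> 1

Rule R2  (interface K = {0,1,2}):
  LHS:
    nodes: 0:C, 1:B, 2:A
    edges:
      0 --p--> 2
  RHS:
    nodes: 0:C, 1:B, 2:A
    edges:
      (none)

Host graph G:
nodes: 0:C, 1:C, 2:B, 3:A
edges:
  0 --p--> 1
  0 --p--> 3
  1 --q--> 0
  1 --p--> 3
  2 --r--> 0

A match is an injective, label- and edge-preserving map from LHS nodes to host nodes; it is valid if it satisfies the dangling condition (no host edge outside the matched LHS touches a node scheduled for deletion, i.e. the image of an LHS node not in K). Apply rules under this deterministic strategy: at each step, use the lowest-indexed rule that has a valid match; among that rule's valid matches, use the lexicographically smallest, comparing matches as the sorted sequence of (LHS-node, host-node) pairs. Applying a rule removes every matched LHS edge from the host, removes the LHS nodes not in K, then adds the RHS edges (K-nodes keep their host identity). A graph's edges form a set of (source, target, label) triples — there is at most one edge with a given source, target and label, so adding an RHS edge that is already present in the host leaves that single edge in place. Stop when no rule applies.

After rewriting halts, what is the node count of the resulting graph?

[0] host  ⇒  4 nodes, 5 edges  {0-p->1 0-p->3 1-q->0 1-p->3 2-r->0}
[1] R2 @ {0↦0, 1↦2, 2↦3}  ⇒  4 nodes, 4 edges  {0-p->1 1-q->0 1-p->3 2-r->0}
[2] R2 @ {0↦1, 1↦2, 2↦3}  ⇒  4 nodes, 3 edges  {0-p->1 1-q->0 2-r->0}
normal form: no rule applies after step 2
NF nodes: {0:C, 1:C, 2:B, 3:A}

Answer: 4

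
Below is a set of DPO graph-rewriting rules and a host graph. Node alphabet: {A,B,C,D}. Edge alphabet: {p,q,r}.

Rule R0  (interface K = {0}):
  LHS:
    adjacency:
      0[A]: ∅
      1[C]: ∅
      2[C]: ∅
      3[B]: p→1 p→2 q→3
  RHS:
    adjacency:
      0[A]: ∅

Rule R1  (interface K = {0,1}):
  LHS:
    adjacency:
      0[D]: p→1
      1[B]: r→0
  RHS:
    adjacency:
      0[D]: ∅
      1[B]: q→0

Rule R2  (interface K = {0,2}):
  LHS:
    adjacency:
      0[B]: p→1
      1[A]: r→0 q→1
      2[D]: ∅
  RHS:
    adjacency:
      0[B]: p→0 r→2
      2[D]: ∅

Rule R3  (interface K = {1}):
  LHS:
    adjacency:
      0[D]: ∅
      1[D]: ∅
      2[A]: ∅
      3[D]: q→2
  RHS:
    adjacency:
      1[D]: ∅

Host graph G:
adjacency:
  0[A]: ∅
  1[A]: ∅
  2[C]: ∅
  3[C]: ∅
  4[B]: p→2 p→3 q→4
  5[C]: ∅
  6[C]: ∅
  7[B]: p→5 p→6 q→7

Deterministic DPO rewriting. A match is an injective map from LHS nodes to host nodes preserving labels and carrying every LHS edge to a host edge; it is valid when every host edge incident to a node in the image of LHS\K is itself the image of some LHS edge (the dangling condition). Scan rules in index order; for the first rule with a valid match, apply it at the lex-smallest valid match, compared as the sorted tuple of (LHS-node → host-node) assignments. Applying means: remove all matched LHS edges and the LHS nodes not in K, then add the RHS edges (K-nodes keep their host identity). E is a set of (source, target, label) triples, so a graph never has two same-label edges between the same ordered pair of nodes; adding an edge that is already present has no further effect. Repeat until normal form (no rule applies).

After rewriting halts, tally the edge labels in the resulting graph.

Answer: (no edges)

Steps:
initial: |V|=8 |E|=6  E = 4-p->2 4-p->3 4-q->4 7-p->5 7-p->6 7-q->7
step 1: apply R0 at {0↦0, 1↦2, 2↦3, 3↦4}  → |V|=5 |E|=3  E = 7-p->5 7-p->6 7-q->7
step 2: apply R0 at {0↦0, 1↦5, 2↦6, 3↦7}  → |V|=2 |E|=0  E = ∅
normal form: no rule applies after step 2
NF edges: []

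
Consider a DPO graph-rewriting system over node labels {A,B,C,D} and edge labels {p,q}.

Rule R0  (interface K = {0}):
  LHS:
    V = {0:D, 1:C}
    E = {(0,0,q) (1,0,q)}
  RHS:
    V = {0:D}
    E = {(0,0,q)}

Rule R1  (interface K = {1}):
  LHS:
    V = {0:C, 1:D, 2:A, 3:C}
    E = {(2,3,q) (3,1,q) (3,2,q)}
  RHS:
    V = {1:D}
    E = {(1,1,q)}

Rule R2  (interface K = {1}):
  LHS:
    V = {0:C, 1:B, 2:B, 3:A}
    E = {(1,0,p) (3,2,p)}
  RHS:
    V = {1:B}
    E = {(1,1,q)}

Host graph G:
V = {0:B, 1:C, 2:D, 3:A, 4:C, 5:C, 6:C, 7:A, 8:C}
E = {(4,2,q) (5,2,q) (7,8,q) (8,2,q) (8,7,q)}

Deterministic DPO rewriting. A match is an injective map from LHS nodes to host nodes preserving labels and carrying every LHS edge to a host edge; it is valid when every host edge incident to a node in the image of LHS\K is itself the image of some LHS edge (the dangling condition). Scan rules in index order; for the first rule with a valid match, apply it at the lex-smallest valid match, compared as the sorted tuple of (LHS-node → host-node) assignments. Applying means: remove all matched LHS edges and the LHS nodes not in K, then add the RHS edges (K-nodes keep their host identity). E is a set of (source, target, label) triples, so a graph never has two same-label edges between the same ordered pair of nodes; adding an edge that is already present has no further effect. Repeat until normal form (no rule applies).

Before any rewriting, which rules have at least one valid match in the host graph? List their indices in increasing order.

R0: no valid match — LHS pattern not found
R1: 2 valid matches — {0↦1, 1↦2, 2↦7, 3↦8}, {0↦6, 1↦2, 2↦7, 3↦8}
R2: no valid match — LHS pattern not found

Answer: [R1]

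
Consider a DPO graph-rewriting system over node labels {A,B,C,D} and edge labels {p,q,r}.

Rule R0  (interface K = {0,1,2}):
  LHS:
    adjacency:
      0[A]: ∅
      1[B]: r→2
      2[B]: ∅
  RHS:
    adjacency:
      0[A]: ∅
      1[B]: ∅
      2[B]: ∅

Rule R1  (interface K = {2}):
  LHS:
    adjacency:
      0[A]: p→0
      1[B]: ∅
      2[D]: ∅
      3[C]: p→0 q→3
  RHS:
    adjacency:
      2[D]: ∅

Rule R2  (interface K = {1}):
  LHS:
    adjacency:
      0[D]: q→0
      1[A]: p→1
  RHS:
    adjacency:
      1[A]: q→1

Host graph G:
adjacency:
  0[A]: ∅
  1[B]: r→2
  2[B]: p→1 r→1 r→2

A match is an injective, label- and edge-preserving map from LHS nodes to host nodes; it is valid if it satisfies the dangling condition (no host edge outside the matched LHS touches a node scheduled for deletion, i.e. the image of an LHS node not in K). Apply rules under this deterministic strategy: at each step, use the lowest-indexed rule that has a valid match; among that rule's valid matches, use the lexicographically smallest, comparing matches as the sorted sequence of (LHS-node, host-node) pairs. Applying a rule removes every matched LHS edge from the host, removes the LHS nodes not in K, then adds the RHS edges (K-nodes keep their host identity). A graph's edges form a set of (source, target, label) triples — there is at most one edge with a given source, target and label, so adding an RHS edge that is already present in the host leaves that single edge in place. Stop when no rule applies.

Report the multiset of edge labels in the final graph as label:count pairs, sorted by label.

Answer: p:1 r:1

Derivation:
[0] host  ⇒  3 nodes, 4 edges  {1-r->2 2-p->1 2-r->1 2-r->2}
[1] R0 @ {0↦0, 1↦1, 2↦2}  ⇒  3 nodes, 3 edges  {2-p->1 2-r->1 2-r->2}
[2] R0 @ {0↦0, 1↦2, 2↦1}  ⇒  3 nodes, 2 edges  {2-p->1 2-r->2}
final graph: no rule applies after step 2
NF edges: [(2, 1, 'p'), (2, 2, 'r')]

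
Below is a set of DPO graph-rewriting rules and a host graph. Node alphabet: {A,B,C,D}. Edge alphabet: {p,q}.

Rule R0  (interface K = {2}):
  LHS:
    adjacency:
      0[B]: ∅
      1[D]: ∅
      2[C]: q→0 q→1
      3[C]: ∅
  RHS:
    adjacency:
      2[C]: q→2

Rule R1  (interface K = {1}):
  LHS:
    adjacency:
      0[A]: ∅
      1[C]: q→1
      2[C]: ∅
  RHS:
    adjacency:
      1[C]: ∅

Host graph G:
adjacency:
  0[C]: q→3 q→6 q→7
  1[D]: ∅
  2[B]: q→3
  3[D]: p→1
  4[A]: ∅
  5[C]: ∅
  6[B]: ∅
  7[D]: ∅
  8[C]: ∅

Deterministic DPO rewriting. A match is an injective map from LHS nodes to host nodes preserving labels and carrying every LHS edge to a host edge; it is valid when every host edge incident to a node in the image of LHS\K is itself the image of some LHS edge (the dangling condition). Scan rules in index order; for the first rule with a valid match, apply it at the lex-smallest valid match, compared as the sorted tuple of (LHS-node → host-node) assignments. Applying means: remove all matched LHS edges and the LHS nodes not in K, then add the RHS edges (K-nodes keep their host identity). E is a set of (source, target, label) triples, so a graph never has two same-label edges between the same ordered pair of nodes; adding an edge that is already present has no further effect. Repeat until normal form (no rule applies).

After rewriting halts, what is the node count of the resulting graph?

Answer: 4

Rewrite trace:
start.  V:9 E:5  edges: 0-q->3 0-q->6 0-q->7 2-q->3 3-p->1
1. fire R0 via {0↦6, 1↦7, 2↦0, 3↦5}  →  V:6 E:4  edges: 0-q->0 0-q->3 2-q->3 3-p->1
2. fire R1 via {0↦4, 1↦0, 2↦8}  →  V:4 E:3  edges: 0-q->3 2-q->3 3-p->1
final graph: no rule applies after step 2
NF nodes: {0:C, 1:D, 2:B, 3:D}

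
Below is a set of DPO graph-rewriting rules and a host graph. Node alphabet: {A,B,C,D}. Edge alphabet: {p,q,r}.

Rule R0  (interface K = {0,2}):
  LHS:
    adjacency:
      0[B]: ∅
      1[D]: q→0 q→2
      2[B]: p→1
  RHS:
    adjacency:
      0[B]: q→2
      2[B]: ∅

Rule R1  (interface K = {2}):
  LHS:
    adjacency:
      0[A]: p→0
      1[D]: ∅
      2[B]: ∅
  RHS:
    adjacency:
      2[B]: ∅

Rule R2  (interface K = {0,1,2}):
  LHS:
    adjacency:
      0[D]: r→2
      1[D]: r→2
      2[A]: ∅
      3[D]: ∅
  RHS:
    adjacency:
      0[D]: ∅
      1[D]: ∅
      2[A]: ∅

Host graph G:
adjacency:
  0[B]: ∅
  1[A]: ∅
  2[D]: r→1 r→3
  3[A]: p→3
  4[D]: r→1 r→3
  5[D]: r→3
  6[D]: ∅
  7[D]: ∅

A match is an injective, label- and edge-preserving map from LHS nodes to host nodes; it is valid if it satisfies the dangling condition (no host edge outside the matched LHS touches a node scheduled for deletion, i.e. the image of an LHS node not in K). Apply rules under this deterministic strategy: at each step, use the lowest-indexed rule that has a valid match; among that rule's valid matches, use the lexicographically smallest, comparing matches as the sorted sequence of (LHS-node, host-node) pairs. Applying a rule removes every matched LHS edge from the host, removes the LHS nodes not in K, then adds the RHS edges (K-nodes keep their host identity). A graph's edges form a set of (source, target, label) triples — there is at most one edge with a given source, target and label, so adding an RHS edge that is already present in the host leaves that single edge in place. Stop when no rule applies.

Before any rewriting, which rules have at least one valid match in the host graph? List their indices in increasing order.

R0: no valid match — LHS pattern not found
R1: no valid match — 5 raw matches, all fail dangling condition
R2: 16 valid matches — {0↦2, 1↦4, 2↦1, 3↦6}, {0↦2, 1↦4, 2↦1, 3↦7}, {0↦2, 1↦4, 2↦3, 3↦6} (+13 more)

Answer: [R2]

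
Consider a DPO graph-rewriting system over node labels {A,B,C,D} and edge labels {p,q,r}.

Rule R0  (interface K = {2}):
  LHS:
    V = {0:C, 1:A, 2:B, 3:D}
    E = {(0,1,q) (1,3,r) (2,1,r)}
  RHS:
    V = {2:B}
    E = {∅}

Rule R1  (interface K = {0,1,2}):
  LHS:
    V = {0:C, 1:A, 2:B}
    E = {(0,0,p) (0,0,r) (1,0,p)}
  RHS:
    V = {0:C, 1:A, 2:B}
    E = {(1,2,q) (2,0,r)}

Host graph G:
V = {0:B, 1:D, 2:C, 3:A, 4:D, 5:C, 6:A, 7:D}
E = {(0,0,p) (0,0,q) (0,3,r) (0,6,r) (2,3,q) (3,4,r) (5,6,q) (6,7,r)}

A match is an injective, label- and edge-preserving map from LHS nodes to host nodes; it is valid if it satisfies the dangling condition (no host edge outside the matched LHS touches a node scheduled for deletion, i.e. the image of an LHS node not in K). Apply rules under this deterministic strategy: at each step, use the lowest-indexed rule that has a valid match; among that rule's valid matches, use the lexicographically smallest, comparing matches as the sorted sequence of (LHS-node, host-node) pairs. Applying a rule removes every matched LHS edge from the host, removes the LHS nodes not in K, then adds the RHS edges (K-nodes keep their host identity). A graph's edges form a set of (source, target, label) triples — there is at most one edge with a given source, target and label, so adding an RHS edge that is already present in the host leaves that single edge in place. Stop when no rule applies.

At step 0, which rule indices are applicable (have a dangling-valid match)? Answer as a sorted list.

R0: 2 valid matches — {0↦2, 1↦3, 2↦0, 3↦4}, {0↦5, 1↦6, 2↦0, 3↦7}
R1: no valid match — LHS pattern not found

Answer: [R0]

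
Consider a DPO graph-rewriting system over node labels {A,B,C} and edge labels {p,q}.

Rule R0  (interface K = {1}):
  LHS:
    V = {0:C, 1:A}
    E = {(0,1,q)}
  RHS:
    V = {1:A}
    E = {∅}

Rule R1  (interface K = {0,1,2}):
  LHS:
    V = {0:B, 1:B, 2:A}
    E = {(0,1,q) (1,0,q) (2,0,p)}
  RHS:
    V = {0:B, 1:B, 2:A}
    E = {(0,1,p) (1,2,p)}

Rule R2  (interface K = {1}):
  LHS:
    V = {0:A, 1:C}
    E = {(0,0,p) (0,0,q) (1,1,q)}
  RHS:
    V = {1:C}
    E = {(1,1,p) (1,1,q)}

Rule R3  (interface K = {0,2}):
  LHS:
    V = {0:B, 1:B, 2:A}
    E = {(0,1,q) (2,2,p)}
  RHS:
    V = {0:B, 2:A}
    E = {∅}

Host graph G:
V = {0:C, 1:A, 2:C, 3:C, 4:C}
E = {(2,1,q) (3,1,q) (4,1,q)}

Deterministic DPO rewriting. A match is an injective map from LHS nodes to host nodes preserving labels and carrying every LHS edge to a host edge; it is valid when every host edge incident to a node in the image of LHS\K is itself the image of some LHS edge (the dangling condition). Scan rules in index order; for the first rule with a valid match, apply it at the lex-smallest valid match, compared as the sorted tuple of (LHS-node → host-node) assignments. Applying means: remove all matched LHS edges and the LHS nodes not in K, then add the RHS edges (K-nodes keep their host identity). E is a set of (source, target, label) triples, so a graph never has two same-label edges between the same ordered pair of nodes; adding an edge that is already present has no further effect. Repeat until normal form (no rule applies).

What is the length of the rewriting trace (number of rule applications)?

Answer: 3

Rewrite trace:
initial: |V|=5 |E|=3  E = 2-q->1 3-q->1 4-q->1
step 1: apply R0 at {0↦2, 1↦1}  → |V|=4 |E|=2  E = 3-q->1 4-q->1
step 2: apply R0 at {0↦3, 1↦1}  → |V|=3 |E|=1  E = 4-q->1
step 3: apply R0 at {0↦4, 1↦1}  → |V|=2 |E|=0  E = ∅
final graph: no rule applies after step 3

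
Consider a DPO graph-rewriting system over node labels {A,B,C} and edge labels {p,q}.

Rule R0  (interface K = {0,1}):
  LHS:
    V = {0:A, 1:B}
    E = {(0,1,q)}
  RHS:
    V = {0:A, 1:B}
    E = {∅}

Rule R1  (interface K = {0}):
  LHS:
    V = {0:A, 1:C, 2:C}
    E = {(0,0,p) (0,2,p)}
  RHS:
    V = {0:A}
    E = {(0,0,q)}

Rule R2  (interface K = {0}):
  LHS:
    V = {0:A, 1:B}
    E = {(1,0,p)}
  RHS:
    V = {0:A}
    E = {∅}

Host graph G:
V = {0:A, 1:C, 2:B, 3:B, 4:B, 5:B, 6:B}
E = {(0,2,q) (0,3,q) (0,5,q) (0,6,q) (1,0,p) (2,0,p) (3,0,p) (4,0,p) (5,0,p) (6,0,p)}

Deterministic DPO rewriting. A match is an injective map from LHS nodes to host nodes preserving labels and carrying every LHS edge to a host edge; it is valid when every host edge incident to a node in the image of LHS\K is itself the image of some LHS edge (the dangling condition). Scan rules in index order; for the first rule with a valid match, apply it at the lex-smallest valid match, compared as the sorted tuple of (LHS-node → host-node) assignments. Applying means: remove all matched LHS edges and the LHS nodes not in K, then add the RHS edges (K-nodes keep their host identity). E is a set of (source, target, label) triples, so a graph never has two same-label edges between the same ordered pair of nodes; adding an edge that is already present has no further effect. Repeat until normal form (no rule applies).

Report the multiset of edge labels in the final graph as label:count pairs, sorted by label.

Answer: p:1

Rewrite trace:
initial: |V|=7 |E|=10  E = 0-q->2 0-q->3 0-q->5 0-q->6 1-p->0 2-p->0 3-p->0 4-p->0 5-p->0 6-p->0
step 1: apply R0 at {0↦0, 1↦2}  → |V|=7 |E|=9  E = 0-q->3 0-q->5 0-q->6 1-p->0 2-p->0 3-p->0 4-p->0 5-p->0 6-p->0
step 2: apply R0 at {0↦0, 1↦3}  → |V|=7 |E|=8  E = 0-q->5 0-q->6 1-p->0 2-p->0 3-p->0 4-p->0 5-p->0 6-p->0
step 3: apply R0 at {0↦0, 1↦5}  → |V|=7 |E|=7  E = 0-q->6 1-p->0 2-p->0 3-p->0 4-p->0 5-p->0 6-p->0
step 4: apply R0 at {0↦0, 1↦6}  → |V|=7 |E|=6  E = 1-p->0 2-p->0 3-p->0 4-p->0 5-p->0 6-p->0
step 5: apply R2 at {0↦0, 1↦2}  → |V|=6 |E|=5  E = 1-p->0 3-p->0 4-p->0 5-p->0 6-p->0
step 6: apply R2 at {0↦0, 1↦3}  → |V|=5 |E|=4  E = 1-p->0 4-p->0 5-p->0 6-p->0
step 7: apply R2 at {0↦0, 1↦4}  → |V|=4 |E|=3  E = 1-p->0 5-p->0 6-p->0
step 8: apply R2 at {0↦0, 1↦5}  → |V|=3 |E|=2  E = 1-p->0 6-p->0
step 9: apply R2 at {0↦0, 1↦6}  → |V|=2 |E|=1  E = 1-p->0
normal form: no rule applies after step 9
NF edges: [(1, 0, 'p')]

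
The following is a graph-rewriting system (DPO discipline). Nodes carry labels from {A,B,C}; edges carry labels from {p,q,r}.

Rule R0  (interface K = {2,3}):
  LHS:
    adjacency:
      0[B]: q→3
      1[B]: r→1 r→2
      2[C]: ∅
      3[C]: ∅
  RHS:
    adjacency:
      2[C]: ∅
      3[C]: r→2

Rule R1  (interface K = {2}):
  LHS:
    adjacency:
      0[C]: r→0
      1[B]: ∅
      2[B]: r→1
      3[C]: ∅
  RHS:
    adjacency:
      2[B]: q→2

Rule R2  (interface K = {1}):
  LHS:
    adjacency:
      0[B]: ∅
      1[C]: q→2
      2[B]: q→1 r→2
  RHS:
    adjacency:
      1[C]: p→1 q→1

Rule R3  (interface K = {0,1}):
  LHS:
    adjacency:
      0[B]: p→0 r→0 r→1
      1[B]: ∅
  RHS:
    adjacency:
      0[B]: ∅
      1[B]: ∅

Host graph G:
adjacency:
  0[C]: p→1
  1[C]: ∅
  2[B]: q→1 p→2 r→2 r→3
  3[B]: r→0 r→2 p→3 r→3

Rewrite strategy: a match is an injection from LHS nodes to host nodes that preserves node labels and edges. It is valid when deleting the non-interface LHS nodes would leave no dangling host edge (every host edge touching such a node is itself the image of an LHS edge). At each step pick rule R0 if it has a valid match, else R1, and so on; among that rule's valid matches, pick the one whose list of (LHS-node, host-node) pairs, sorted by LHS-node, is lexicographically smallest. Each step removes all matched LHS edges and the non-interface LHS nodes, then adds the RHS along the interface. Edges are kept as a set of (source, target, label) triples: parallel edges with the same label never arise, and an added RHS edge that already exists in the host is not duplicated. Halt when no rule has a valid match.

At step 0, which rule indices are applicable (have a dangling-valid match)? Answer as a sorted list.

Answer: [R3]

Derivation:
R0: no valid match — 1 raw match, all fail dangling condition
R1: no valid match — LHS pattern not found
R2: no valid match — LHS pattern not found
R3: 2 valid matches — {0↦2, 1↦3}, {0↦3, 1↦2}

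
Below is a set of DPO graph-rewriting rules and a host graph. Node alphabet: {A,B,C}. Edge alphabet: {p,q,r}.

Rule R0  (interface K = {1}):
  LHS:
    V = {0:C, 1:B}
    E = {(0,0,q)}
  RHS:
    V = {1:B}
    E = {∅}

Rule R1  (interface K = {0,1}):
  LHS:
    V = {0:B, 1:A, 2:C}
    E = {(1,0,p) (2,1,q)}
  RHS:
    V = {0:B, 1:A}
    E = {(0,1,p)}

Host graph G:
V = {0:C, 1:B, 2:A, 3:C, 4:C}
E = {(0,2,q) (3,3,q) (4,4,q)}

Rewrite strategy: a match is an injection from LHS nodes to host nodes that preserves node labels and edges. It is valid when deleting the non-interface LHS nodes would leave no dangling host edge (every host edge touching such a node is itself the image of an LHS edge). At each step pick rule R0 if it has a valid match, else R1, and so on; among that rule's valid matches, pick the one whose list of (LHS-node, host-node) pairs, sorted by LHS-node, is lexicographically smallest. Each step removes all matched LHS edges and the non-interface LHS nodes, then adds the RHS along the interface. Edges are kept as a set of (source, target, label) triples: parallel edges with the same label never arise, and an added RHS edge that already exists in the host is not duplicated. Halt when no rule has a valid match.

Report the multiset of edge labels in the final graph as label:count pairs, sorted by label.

initial: |V|=5 |E|=3  E = 0-q->2 3-q->3 4-q->4
step 1: apply R0 at {0↦3, 1↦1}  → |V|=4 |E|=2  E = 0-q->2 4-q->4
step 2: apply R0 at {0↦4, 1↦1}  → |V|=3 |E|=1  E = 0-q->2
halt: no rule applies after step 2
NF edges: [(0, 2, 'q')]

Answer: q:1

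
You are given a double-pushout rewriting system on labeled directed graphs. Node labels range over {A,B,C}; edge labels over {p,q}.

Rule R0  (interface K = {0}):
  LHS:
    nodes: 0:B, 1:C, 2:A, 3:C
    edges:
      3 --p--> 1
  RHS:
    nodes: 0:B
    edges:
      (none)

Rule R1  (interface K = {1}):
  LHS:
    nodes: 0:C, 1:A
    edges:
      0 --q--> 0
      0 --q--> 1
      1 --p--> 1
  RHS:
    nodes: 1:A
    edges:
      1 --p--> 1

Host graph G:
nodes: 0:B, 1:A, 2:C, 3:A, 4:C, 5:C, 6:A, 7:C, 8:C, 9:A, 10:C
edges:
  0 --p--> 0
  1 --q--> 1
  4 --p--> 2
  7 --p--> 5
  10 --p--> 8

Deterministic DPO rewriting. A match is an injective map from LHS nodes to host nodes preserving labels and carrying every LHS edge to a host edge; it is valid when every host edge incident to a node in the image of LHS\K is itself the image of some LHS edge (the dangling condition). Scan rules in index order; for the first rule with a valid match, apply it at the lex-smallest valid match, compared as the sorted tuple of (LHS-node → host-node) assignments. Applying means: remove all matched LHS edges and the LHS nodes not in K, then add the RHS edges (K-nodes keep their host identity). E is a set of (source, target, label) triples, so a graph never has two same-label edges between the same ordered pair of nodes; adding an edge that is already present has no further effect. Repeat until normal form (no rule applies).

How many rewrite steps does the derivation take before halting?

start.  V:11 E:5  edges: 0-p->0 1-q->1 4-p->2 7-p->5 10-p->8
1. fire R0 via {0↦0, 1↦2, 2↦3, 3↦4}  →  V:8 E:4  edges: 0-p->0 1-q->1 7-p->5 10-p->8
2. fire R0 via {0↦0, 1↦5, 2↦6, 3↦7}  →  V:5 E:3  edges: 0-p->0 1-q->1 10-p->8
3. fire R0 via {0↦0, 1↦8, 2↦9, 3↦10}  →  V:2 E:2  edges: 0-p->0 1-q->1
final graph: no rule applies after step 3

Answer: 3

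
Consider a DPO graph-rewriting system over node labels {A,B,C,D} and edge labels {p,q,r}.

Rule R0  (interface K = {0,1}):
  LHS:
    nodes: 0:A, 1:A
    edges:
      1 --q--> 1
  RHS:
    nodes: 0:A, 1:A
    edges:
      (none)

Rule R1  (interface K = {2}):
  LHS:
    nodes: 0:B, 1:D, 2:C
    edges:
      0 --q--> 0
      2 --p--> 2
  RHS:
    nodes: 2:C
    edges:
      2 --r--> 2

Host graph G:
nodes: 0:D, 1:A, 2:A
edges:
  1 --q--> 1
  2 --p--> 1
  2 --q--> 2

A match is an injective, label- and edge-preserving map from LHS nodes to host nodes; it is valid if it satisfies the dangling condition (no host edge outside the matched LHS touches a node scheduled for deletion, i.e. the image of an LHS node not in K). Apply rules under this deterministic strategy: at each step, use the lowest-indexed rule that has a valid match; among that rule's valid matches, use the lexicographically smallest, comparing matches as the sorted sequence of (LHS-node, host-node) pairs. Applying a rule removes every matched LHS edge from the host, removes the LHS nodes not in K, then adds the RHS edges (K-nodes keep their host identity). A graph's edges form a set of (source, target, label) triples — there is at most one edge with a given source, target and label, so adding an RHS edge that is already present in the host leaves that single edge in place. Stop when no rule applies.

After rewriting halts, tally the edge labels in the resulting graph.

[0] host  ⇒  3 nodes, 3 edges  {1-q->1 2-p->1 2-q->2}
[1] R0 @ {0↦1, 1↦2}  ⇒  3 nodes, 2 edges  {1-q->1 2-p->1}
[2] R0 @ {0↦2, 1↦1}  ⇒  3 nodes, 1 edges  {2-p->1}
final graph: no rule applies after step 2
NF edges: [(2, 1, 'p')]

Answer: p:1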